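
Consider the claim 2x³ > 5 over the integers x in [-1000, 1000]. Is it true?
The claim fails at x = 0:
x = 0: LHS = 2·0³ = 0; 0 > 5 — FAILS

Because a single integer refutes it, the statement is false.

Answer: False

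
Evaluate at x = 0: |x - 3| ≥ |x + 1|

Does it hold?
x = 0: LHS = |0 - 3| = |-3| = 3, RHS = |0 + 1| = |1| = 1; 3 ≥ 1 — holds

The relation is satisfied at x = 0.

Answer: Yes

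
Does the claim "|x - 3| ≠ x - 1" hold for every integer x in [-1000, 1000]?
The claim fails at x = 2:
x = 2: LHS = |2 - 3| = |-1| = 1, RHS = 2 - 1 = 1; 1 ≠ 1 — FAILS

Because a single integer refutes it, the statement is false.

Answer: False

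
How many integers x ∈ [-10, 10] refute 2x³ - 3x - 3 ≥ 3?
Counterexamples in [-10, 10]: {-10, -9, -8, -7, -6, -5, -4, -3, -2, -1, 0, 1}.

Counting them gives 12 values.

Answer: 12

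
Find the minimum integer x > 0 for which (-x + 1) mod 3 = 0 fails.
Testing positive integers:
x = 1: LHS = (-1 + 1) mod 3 = 0 mod 3 = 0; 0 = 0 — holds
x = 2: LHS = (-2 + 1) mod 3 = (-1) mod 3 = 2; 2 = 0 — FAILS  ← smallest positive counterexample

Answer: x = 2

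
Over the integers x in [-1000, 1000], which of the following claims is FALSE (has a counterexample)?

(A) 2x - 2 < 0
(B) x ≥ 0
(A) x = 1: LHS = 2·1 - 2 = 0; 0 < 0 — FAILS
(B) x = -1: -1 ≥ 0 — FAILS

Answer: Both A and B are false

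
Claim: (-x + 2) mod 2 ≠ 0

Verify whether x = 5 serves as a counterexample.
Substitute x = 5 into the relation:
x = 5: LHS = (-5 + 2) mod 2 = (-3) mod 2 = 1; 1 ≠ 0 — holds

The claim holds here, so x = 5 is not a counterexample. (A counterexample exists elsewhere, e.g. x = 0.)

Answer: No, x = 5 is not a counterexample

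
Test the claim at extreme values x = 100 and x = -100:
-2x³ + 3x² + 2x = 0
x = 100: LHS = -2·100³ + 3·100² + 2·100 = -1969800; -1969800 = 0 — FAILS
x = -100: LHS = -2·(-100)³ + 3·(-100)² + 2·(-100) = 2029800; 2029800 = 0 — FAILS

Answer: No, fails for both x = 100 and x = -100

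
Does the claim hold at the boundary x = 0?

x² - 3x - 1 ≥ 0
x = 0: LHS = 0² - 3·0 - 1 = -1; -1 ≥ 0 — FAILS

The relation fails at x = 0, so x = 0 is a counterexample.

Answer: No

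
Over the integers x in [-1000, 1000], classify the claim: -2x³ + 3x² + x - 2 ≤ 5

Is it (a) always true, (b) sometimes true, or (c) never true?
Holds at x = 0: LHS = -2·0³ + 3·0² + 0 - 2 = -2; -2 ≤ 5 — holds
Fails at x = -2: LHS = -2·(-2)³ + 3·(-2)² + (-2) - 2 = 24; 24 ≤ 5 — FAILS
It is satisfied by some integers in the range but not all.

Answer: Sometimes true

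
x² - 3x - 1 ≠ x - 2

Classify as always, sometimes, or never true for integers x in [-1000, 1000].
Track d = LHS − RHS over the integers in [-1000, 1000]. Equality would need d = 0, but d changes sign only between consecutive integers, jumping over 0:
x = 0: LHS = 0² - 3·0 - 1 = -1, RHS = 0 - 2 = -2; -1 ≠ -2 — holds  (d = 1)
x = 1: LHS = 1² - 3·1 - 1 = -3, RHS = 1 - 2 = -1; -3 ≠ -1 — holds  (d = -2)
x = 3: LHS = 3² - 3·3 - 1 = -1, RHS = 3 - 2 = 1; -1 ≠ 1 — holds  (d = -2)
x = 4: LHS = 4² - 3·4 - 1 = 3, RHS = 4 - 2 = 2; 3 ≠ 2 — holds  (d = 1)
Away from these crossings d keeps a constant sign, and checking every integer in [-1000, 1000] confirms d ≠ 0 throughout. Hence the two sides are never equal, so the relation holds for every integer in [-1000, 1000].

No counterexample exists.

Answer: Always true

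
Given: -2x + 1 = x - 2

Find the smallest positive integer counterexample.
Testing positive integers:
x = 1: LHS = -2·1 + 1 = -1, RHS = 1 - 2 = -1; -1 = -1 — holds
x = 2: LHS = -2·2 + 1 = -3, RHS = 2 - 2 = 0; -3 = 0 — FAILS  ← smallest positive counterexample

Answer: x = 2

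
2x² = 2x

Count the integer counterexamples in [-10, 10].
Counterexamples in [-10, 10]: {-10, -9, -8, -7, -6, -5, -4, -3, -2, -1, 2, 3, 4, 5, 6, 7, 8, 9, 10}.

Counting them gives 19 values.

Answer: 19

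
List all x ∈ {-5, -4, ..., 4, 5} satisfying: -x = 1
Holds for: {-1}
Fails for: {-5, -4, -3, -2, 0, 1, 2, 3, 4, 5}

Answer: {-1}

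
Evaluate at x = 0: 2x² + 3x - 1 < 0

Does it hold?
x = 0: LHS = 2·0² + 3·0 - 1 = -1; -1 < 0 — holds

The relation is satisfied at x = 0.

Answer: Yes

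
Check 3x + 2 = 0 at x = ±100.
x = 100: LHS = 3·100 + 2 = 302; 302 = 0 — FAILS
x = -100: LHS = 3·(-100) + 2 = -298; -298 = 0 — FAILS

Answer: No, fails for both x = 100 and x = -100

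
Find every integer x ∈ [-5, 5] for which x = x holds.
LHS − RHS = 0 at every integer in [-5, 5]; the two sides always agree. For instance:
x = -5: -5 = -5 — holds
x = 0: 0 = 0 — holds
x = 5: 5 = 5 — holds
The sides are never unequal, so the relation holds for every integer in [-5, 5].

Answer: All integers in [-5, 5]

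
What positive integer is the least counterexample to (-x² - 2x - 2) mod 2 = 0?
Testing positive integers:
x = 1: LHS = (-1² - 2·1 - 2) mod 2 = (-5) mod 2 = 1; 1 = 0 — FAILS  ← smallest positive counterexample

Answer: x = 1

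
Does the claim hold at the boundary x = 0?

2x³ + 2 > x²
x = 0: LHS = 2·0³ + 2 = 2, RHS = 0² = 0; 2 > 0 — holds

The relation is satisfied at x = 0.

Answer: Yes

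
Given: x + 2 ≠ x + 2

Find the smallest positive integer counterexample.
Testing positive integers:
x = 1: LHS = 1 + 2 = 3, RHS = 1 + 2 = 3; 3 ≠ 3 — FAILS  ← smallest positive counterexample

Answer: x = 1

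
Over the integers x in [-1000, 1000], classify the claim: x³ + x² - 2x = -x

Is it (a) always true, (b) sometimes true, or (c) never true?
Holds at x = 0: LHS = 0³ + 0² - 2·0 = 0, RHS = -0 = 0; 0 = 0 — holds
Fails at x = 1: LHS = 1³ + 1² - 2·1 = 0; 0 = -1 — FAILS
It is satisfied by some integers in the range but not all.

Answer: Sometimes true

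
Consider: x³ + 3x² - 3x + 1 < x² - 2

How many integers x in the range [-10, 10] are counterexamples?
Counterexamples in [-10, 10]: {-3, -2, -1, 0, 1, 2, 3, 4, 5, 6, 7, 8, 9, 10}.

Counting them gives 14 values.

Answer: 14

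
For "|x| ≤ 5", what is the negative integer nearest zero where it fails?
Testing negative integers from -1 downward:
x = -1: LHS = |-1| = 1; 1 ≤ 5 — holds
x = -2: LHS = |-2| = 2; 2 ≤ 5 — holds
x = -3: LHS = |-3| = 3; 3 ≤ 5 — holds
x = -4: LHS = |-4| = 4; 4 ≤ 5 — holds
x = -5: LHS = |-5| = 5; 5 ≤ 5 — holds
x = -6: LHS = |-6| = 6; 6 ≤ 5 — FAILS  ← closest negative counterexample to 0

Answer: x = -6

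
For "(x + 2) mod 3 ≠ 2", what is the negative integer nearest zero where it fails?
Testing negative integers from -1 downward:
x = -1: LHS = ((-1) + 2) mod 3 = 1 mod 3 = 1; 1 ≠ 2 — holds
x = -2: LHS = ((-2) + 2) mod 3 = 0 mod 3 = 0; 0 ≠ 2 — holds
x = -3: LHS = ((-3) + 2) mod 3 = (-1) mod 3 = 2; 2 ≠ 2 — FAILS  ← closest negative counterexample to 0

Answer: x = -3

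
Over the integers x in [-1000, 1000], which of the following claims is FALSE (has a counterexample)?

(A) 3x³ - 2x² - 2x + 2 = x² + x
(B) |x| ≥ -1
(A) x = 0: LHS = 3·0³ - 2·0² - 2·0 + 2 = 2, RHS = 0² + 0 = 0; 2 = 0 — FAILS

(B) An absolute value is never negative, so the left side is ≥ 0 for every x, while the right side is -1. Tightest case in [-1000, 1000] is x = 0:
x = 0: LHS = |0| = 0; 0 ≥ -1 — holds
Hence LHS − RHS is never negative, i.e. LHS ≥ RHS throughout, so the relation holds for every integer in [-1000, 1000].

Only (A) has a counterexample.

Answer: A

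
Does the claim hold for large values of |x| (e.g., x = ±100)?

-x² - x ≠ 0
x = 100: LHS = -100² - 100 = -10100; -10100 ≠ 0 — holds
x = -100: LHS = -(-100)² - (-100) = -9900; -9900 ≠ 0 — holds

Answer: Yes, holds for both x = 100 and x = -100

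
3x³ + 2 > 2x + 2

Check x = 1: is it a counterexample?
Substitute x = 1 into the relation:
x = 1: LHS = 3·1³ + 2 = 5, RHS = 2·1 + 2 = 4; 5 > 4 — holds

The claim holds here, so x = 1 is not a counterexample. (A counterexample exists elsewhere, e.g. x = 0.)

Answer: No, x = 1 is not a counterexample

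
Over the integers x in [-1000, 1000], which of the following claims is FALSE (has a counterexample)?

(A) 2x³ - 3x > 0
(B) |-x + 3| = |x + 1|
(A) x = 0: LHS = 2·0³ - 3·0 = 0; 0 > 0 — FAILS
(B) x = 0: LHS = |-0 + 3| = |3| = 3, RHS = |0 + 1| = |1| = 1; 3 = 1 — FAILS

Answer: Both A and B are false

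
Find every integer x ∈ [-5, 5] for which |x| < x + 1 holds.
Holds for: {0, 1, 2, 3, 4, 5}
Fails for: {-5, -4, -3, -2, -1}

Answer: {0, 1, 2, 3, 4, 5}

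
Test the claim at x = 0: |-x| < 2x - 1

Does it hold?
x = 0: LHS = |-0| = |0| = 0, RHS = 2·0 - 1 = -1; 0 < -1 — FAILS

The relation fails at x = 0, so x = 0 is a counterexample.

Answer: No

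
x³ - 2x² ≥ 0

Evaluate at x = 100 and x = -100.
x = 100: LHS = 100³ - 2·100² = 980000; 980000 ≥ 0 — holds
x = -100: LHS = (-100)³ - 2·(-100)² = -1020000; -1020000 ≥ 0 — FAILS

Answer: Partially: holds for x = 100, fails for x = -100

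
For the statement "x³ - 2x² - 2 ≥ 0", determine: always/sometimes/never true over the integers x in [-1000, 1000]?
Holds at x = 3: LHS = 3³ - 2·3² - 2 = 7; 7 ≥ 0 — holds
Fails at x = 0: LHS = 0³ - 2·0² - 2 = -2; -2 ≥ 0 — FAILS
It is satisfied by some integers in the range but not all.

Answer: Sometimes true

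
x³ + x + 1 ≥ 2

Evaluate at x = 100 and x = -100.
x = 100: LHS = 100³ + 100 + 1 = 1000101; 1000101 ≥ 2 — holds
x = -100: LHS = (-100)³ + (-100) + 1 = -1000099; -1000099 ≥ 2 — FAILS

Answer: Partially: holds for x = 100, fails for x = -100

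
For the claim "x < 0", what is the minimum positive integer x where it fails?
Testing positive integers:
x = 1: 1 < 0 — FAILS  ← smallest positive counterexample

Answer: x = 1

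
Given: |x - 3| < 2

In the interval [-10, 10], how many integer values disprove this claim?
Counterexamples in [-10, 10]: {-10, -9, -8, -7, -6, -5, -4, -3, -2, -1, 0, 1, 5, 6, 7, 8, 9, 10}.

Counting them gives 18 values.

Answer: 18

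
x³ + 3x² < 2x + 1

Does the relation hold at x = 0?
x = 0: LHS = 0³ + 3·0² = 0, RHS = 2·0 + 1 = 1; 0 < 1 — holds

The relation is satisfied at x = 0.

Answer: Yes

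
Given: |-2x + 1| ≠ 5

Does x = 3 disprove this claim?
Substitute x = 3 into the relation:
x = 3: LHS = |-2·3 + 1| = |-5| = 5; 5 ≠ 5 — FAILS

Since the claim fails at x = 3, this value is a counterexample.

Answer: Yes, x = 3 is a counterexample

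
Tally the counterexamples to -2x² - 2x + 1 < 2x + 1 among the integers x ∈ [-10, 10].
Counterexamples in [-10, 10]: {-2, -1, 0}.

Counting them gives 3 values.

Answer: 3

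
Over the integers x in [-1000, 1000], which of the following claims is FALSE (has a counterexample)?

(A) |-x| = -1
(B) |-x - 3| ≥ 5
(A) x = 0: LHS = |-0| = |0| = 0; 0 = -1 — FAILS
(B) x = 0: LHS = |-0 - 3| = |-3| = 3; 3 ≥ 5 — FAILS

Answer: Both A and B are false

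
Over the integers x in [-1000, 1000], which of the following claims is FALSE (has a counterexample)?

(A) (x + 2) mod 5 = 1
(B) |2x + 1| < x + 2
(A) x = 0: LHS = (0 + 2) mod 5 = 2 mod 5 = 2; 2 = 1 — FAILS
(B) x = 1: LHS = |2·1 + 1| = |3| = 3, RHS = 1 + 2 = 3; 3 < 3 — FAILS

Answer: Both A and B are false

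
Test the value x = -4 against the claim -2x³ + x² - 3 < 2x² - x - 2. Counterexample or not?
Substitute x = -4 into the relation:
x = -4: LHS = -2·(-4)³ + (-4)² - 3 = 141, RHS = 2·(-4)² - (-4) - 2 = 34; 141 < 34 — FAILS

Since the claim fails at x = -4, this value is a counterexample.

Answer: Yes, x = -4 is a counterexample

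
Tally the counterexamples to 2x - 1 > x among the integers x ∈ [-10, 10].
Counterexamples in [-10, 10]: {-10, -9, -8, -7, -6, -5, -4, -3, -2, -1, 0, 1}.

Counting them gives 12 values.

Answer: 12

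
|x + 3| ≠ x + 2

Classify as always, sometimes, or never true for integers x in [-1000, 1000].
Over all integers in [-1000, 1000], LHS − RHS is always positive; it is smallest at x = 0, where it equals 1:
x = 0: LHS = |0 + 3| = |3| = 3, RHS = 0 + 2 = 2; 3 ≠ 2 — holds
At the ends of the range:
x = -1000: LHS = |(-1000) + 3| = |-997| = 997, RHS = (-1000) + 2 = -998; 997 ≠ -998 — holds
x = 1000: LHS = |1000 + 3| = |1003| = 1003, RHS = 1000 + 2 = 1002; 1003 ≠ 1002 — holds
Hence LHS − RHS is never 0, i.e. the two sides are never equal, so the relation holds for every integer in [-1000, 1000].

No counterexample exists.

Answer: Always true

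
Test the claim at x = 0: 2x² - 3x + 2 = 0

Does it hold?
x = 0: LHS = 2·0² - 3·0 + 2 = 2; 2 = 0 — FAILS

The relation fails at x = 0, so x = 0 is a counterexample.

Answer: No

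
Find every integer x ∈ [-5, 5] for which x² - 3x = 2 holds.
Track d = LHS − RHS over the integers in [-5, 5]. Equality would need d = 0, but d changes sign only between consecutive integers, jumping over 0:
x = -1: LHS = (-1)² - 3·(-1) = 4; 4 = 2 — FAILS  (d = 2)
x = 0: LHS = 0² - 3·0 = 0; 0 = 2 — FAILS  (d = -2)
x = 3: LHS = 3² - 3·3 = 0; 0 = 2 — FAILS  (d = -2)
x = 4: LHS = 4² - 3·4 = 4; 4 = 2 — FAILS  (d = 2)
Away from these crossings d keeps a constant sign, and checking every integer in [-5, 5] confirms d ≠ 0 throughout. Hence the two sides are never equal, so the claimed relation (=) fails for every integer in [-5, 5].

Answer: None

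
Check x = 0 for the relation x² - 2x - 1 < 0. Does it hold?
x = 0: LHS = 0² - 2·0 - 1 = -1; -1 < 0 — holds

The relation is satisfied at x = 0.

Answer: Yes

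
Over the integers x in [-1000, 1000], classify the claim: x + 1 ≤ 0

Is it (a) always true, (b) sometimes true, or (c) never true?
Holds at x = -1: LHS = (-1) + 1 = 0; 0 ≤ 0 — holds
Fails at x = 0: LHS = 0 + 1 = 1; 1 ≤ 0 — FAILS
It is satisfied by some integers in the range but not all.

Answer: Sometimes true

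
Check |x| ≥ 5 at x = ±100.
x = 100: LHS = |100| = 100; 100 ≥ 5 — holds
x = -100: LHS = |-100| = 100; 100 ≥ 5 — holds

Answer: Yes, holds for both x = 100 and x = -100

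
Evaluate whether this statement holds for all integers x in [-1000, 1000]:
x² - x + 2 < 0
The claim fails at x = 0:
x = 0: LHS = 0² - 0 + 2 = 2; 2 < 0 — FAILS

Because a single integer refutes it, the statement is false.

Answer: False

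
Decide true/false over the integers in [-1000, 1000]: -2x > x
The claim fails at x = 0:
x = 0: LHS = -2·0 = 0; 0 > 0 — FAILS

Because a single integer refutes it, the statement is false.

Answer: False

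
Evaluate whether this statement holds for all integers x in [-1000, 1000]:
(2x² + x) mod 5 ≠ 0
The claim fails at x = 0:
x = 0: LHS = (2·0² + 0) mod 5 = 0 mod 5 = 0; 0 ≠ 0 — FAILS

Because a single integer refutes it, the statement is false.

Answer: False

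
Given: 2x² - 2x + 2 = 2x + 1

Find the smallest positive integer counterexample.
Testing positive integers:
x = 1: LHS = 2·1² - 2·1 + 2 = 2, RHS = 2·1 + 1 = 3; 2 = 3 — FAILS  ← smallest positive counterexample

Answer: x = 1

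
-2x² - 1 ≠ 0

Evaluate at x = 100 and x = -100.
x = 100: LHS = -2·100² - 1 = -20001; -20001 ≠ 0 — holds
x = -100: LHS = -2·(-100)² - 1 = -20001; -20001 ≠ 0 — holds

Answer: Yes, holds for both x = 100 and x = -100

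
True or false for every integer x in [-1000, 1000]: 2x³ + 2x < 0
The claim fails at x = 0:
x = 0: LHS = 2·0³ + 2·0 = 0; 0 < 0 — FAILS

Because a single integer refutes it, the statement is false.

Answer: False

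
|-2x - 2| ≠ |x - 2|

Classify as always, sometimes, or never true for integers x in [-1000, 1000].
Holds at x = 1: LHS = |-2·1 - 2| = |-4| = 4, RHS = |1 - 2| = |-1| = 1; 4 ≠ 1 — holds
Fails at x = 0: LHS = |-2·0 - 2| = |-2| = 2, RHS = |0 - 2| = |-2| = 2; 2 ≠ 2 — FAILS
It is satisfied by some integers in the range but not all.

Answer: Sometimes true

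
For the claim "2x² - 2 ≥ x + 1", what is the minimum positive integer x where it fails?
Testing positive integers:
x = 1: LHS = 2·1² - 2 = 0, RHS = 1 + 1 = 2; 0 ≥ 2 — FAILS  ← smallest positive counterexample

Answer: x = 1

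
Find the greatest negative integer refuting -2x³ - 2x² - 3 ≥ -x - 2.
Testing negative integers from -1 downward:
x = -1: LHS = -2·(-1)³ - 2·(-1)² - 3 = -3, RHS = -(-1) - 2 = -1; -3 ≥ -1 — FAILS  ← closest negative counterexample to 0

Answer: x = -1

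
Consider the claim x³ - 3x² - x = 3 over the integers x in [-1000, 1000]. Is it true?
The claim fails at x = 0:
x = 0: LHS = 0³ - 3·0² - 0 = 0; 0 = 3 — FAILS

Because a single integer refutes it, the statement is false.

Answer: False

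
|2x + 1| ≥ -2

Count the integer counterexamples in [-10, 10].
An absolute value is never negative, so the left side is ≥ 0 for every x, while the right side is -2. Tightest case in [-10, 10] is x = 0:
x = 0: LHS = |2·0 + 1| = |1| = 1; 1 ≥ -2 — holds
Hence LHS − RHS is never negative, i.e. LHS ≥ RHS throughout, so the relation holds for every integer in [-10, 10].

No counterexample appears in that range.

Answer: 0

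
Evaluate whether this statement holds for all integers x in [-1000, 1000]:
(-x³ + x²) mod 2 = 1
The claim fails at x = 0:
x = 0: LHS = (-0³ + 0²) mod 2 = 0 mod 2 = 0; 0 = 1 — FAILS

Because a single integer refutes it, the statement is false.

Answer: False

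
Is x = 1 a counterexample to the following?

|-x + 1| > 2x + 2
Substitute x = 1 into the relation:
x = 1: LHS = |-1 + 1| = |0| = 0, RHS = 2·1 + 2 = 4; 0 > 4 — FAILS

Since the claim fails at x = 1, this value is a counterexample.

Answer: Yes, x = 1 is a counterexample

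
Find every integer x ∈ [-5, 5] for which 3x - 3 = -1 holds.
Track d = LHS − RHS over the integers in [-5, 5]. Equality would need d = 0, but d changes sign only between consecutive integers, jumping over 0:
x = 0: LHS = 3·0 - 3 = -3; -3 = -1 — FAILS  (d = -2)
x = 1: LHS = 3·1 - 3 = 0; 0 = -1 — FAILS  (d = 1)
Away from these crossings d keeps a constant sign, and checking every integer in [-5, 5] confirms d ≠ 0 throughout. Hence the two sides are never equal, so the claimed relation (=) fails for every integer in [-5, 5].

Answer: None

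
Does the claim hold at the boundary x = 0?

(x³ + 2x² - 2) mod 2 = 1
x = 0: LHS = (0³ + 2·0² - 2) mod 2 = (-2) mod 2 = 0; 0 = 1 — FAILS

The relation fails at x = 0, so x = 0 is a counterexample.

Answer: No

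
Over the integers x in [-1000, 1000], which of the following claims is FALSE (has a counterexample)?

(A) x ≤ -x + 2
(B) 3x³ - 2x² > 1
(A) x = 2: RHS = -2 + 2 = 0; 2 ≤ 0 — FAILS
(B) x = 0: LHS = 3·0³ - 2·0² = 0; 0 > 1 — FAILS

Answer: Both A and B are false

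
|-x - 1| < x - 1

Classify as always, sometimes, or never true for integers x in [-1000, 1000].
Over all integers in [-1000, 1000], LHS − RHS is smallest at x = 0, where it equals 2:
x = 0: LHS = |-0 - 1| = |-1| = 1, RHS = 0 - 1 = -1; 1 < -1 — FAILS
At the ends of the range:
x = -1000: LHS = |-(-1000) - 1| = |999| = 999, RHS = (-1000) - 1 = -1001; 999 < -1001 — FAILS
x = 1000: LHS = |-1000 - 1| = |-1001| = 1001, RHS = 1000 - 1 = 999; 1001 < 999 — FAILS
Hence LHS − RHS is never negative, i.e. LHS ≥ RHS throughout, so the claimed relation (<) fails for every integer in [-1000, 1000].

No integer in the range satisfies it.

Answer: Never true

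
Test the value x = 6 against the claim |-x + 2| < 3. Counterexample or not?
Substitute x = 6 into the relation:
x = 6: LHS = |-6 + 2| = |-4| = 4; 4 < 3 — FAILS

Since the claim fails at x = 6, this value is a counterexample.

Answer: Yes, x = 6 is a counterexample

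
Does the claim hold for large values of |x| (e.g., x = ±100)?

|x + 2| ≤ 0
x = 100: LHS = |100 + 2| = |102| = 102; 102 ≤ 0 — FAILS
x = -100: LHS = |(-100) + 2| = |-98| = 98; 98 ≤ 0 — FAILS

Answer: No, fails for both x = 100 and x = -100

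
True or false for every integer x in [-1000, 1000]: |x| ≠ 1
The claim fails at x = 1:
x = 1: LHS = |1| = 1; 1 ≠ 1 — FAILS

Because a single integer refutes it, the statement is false.

Answer: False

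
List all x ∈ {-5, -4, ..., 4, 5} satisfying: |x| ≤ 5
Over all integers in [-5, 5], LHS − RHS is largest at x = 5, where it equals 0:
x = 5: LHS = |5| = 5; 5 ≤ 5 — holds
At the ends of the range:
x = -5: LHS = |-5| = 5; 5 ≤ 5 — holds
Hence LHS − RHS is never positive, i.e. LHS ≤ RHS throughout, so the relation holds for every integer in [-5, 5].

Answer: All integers in [-5, 5]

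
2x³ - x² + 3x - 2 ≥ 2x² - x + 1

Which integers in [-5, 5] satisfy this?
Holds for: {1, 2, 3, 4, 5}
Fails for: {-5, -4, -3, -2, -1, 0}

Answer: {1, 2, 3, 4, 5}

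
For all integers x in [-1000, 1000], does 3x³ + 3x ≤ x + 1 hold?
The claim fails at x = 1:
x = 1: LHS = 3·1³ + 3·1 = 6, RHS = 1 + 1 = 2; 6 ≤ 2 — FAILS

Because a single integer refutes it, the statement is false.

Answer: False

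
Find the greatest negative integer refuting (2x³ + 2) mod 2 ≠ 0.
Testing negative integers from -1 downward:
x = -1: LHS = (2·(-1)³ + 2) mod 2 = 0 mod 2 = 0; 0 ≠ 0 — FAILS  ← closest negative counterexample to 0

Answer: x = -1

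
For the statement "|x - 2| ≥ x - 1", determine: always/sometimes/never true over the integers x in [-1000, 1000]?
Holds at x = 0: LHS = |0 - 2| = |-2| = 2, RHS = 0 - 1 = -1; 2 ≥ -1 — holds
Fails at x = 2: LHS = |2 - 2| = |0| = 0, RHS = 2 - 1 = 1; 0 ≥ 1 — FAILS
It is satisfied by some integers in the range but not all.

Answer: Sometimes true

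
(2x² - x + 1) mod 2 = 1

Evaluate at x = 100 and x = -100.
x = 100: LHS = (2·100² - 100 + 1) mod 2 = 19901 mod 2 = 1; 1 = 1 — holds
x = -100: LHS = (2·(-100)² - (-100) + 1) mod 2 = 20101 mod 2 = 1; 1 = 1 — holds

Answer: Yes, holds for both x = 100 and x = -100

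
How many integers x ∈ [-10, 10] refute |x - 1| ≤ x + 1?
Counterexamples in [-10, 10]: {-10, -9, -8, -7, -6, -5, -4, -3, -2, -1}.

Counting them gives 10 values.

Answer: 10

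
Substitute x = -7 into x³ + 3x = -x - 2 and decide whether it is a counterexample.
Substitute x = -7 into the relation:
x = -7: LHS = (-7)³ + 3·(-7) = -364, RHS = -(-7) - 2 = 5; -364 = 5 — FAILS

Since the claim fails at x = -7, this value is a counterexample.

Answer: Yes, x = -7 is a counterexample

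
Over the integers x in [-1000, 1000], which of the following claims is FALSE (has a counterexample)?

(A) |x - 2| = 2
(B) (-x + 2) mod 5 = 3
(A) x = 1: LHS = |1 - 2| = |-1| = 1; 1 = 2 — FAILS
(B) x = 0: LHS = (-0 + 2) mod 5 = 2 mod 5 = 2; 2 = 3 — FAILS

Answer: Both A and B are false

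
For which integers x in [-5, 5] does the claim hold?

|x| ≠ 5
Holds for: {-4, -3, -2, -1, 0, 1, 2, 3, 4}
Fails for: {-5, 5}

Answer: {-4, -3, -2, -1, 0, 1, 2, 3, 4}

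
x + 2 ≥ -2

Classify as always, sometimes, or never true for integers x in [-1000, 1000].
Holds at x = 0: LHS = 0 + 2 = 2; 2 ≥ -2 — holds
Fails at x = -5: LHS = (-5) + 2 = -3; -3 ≥ -2 — FAILS
It is satisfied by some integers in the range but not all.

Answer: Sometimes true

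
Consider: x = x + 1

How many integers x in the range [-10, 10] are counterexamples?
Counterexamples in [-10, 10]: {-10, -9, -8, -7, -6, -5, -4, -3, -2, -1, 0, 1, 2, 3, 4, 5, 6, 7, 8, 9, 10}.

Counting them gives 21 values.

Answer: 21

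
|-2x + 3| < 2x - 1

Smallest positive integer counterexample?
Testing positive integers:
x = 1: LHS = |-2·1 + 3| = |1| = 1, RHS = 2·1 - 1 = 1; 1 < 1 — FAILS  ← smallest positive counterexample

Answer: x = 1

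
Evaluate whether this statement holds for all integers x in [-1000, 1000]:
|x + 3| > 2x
The claim fails at x = 3:
x = 3: LHS = |3 + 3| = |6| = 6, RHS = 2·3 = 6; 6 > 6 — FAILS

Because a single integer refutes it, the statement is false.

Answer: False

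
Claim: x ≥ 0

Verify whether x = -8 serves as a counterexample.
Substitute x = -8 into the relation:
x = -8: -8 ≥ 0 — FAILS

Since the claim fails at x = -8, this value is a counterexample.

Answer: Yes, x = -8 is a counterexample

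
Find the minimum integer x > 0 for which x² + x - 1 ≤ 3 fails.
Testing positive integers:
x = 1: LHS = 1² + 1 - 1 = 1; 1 ≤ 3 — holds
x = 2: LHS = 2² + 2 - 1 = 5; 5 ≤ 3 — FAILS  ← smallest positive counterexample

Answer: x = 2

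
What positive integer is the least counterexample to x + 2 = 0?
Testing positive integers:
x = 1: LHS = 1 + 2 = 3; 3 = 0 — FAILS  ← smallest positive counterexample

Answer: x = 1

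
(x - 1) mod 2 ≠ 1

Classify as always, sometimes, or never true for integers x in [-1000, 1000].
Holds at x = 1: LHS = (1 - 1) mod 2 = 0 mod 2 = 0; 0 ≠ 1 — holds
Fails at x = 0: LHS = (0 - 1) mod 2 = (-1) mod 2 = 1; 1 ≠ 1 — FAILS
It is satisfied by some integers in the range but not all.

Answer: Sometimes true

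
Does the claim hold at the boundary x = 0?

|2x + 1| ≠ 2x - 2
x = 0: LHS = |2·0 + 1| = |1| = 1, RHS = 2·0 - 2 = -2; 1 ≠ -2 — holds

The relation is satisfied at x = 0.

Answer: Yes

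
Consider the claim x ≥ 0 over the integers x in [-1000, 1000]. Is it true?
The claim fails at x = -1:
x = -1: -1 ≥ 0 — FAILS

Because a single integer refutes it, the statement is false.

Answer: False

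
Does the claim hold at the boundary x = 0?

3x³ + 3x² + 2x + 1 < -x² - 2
x = 0: LHS = 3·0³ + 3·0² + 2·0 + 1 = 1, RHS = -0² - 2 = -2; 1 < -2 — FAILS

The relation fails at x = 0, so x = 0 is a counterexample.

Answer: No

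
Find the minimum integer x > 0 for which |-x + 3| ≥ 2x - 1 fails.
Testing positive integers:
x = 1: LHS = |-1 + 3| = |2| = 2, RHS = 2·1 - 1 = 1; 2 ≥ 1 — holds
x = 2: LHS = |-2 + 3| = |1| = 1, RHS = 2·2 - 1 = 3; 1 ≥ 3 — FAILS  ← smallest positive counterexample

Answer: x = 2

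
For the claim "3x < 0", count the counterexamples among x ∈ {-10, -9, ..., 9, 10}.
Counterexamples in [-10, 10]: {0, 1, 2, 3, 4, 5, 6, 7, 8, 9, 10}.

Counting them gives 11 values.

Answer: 11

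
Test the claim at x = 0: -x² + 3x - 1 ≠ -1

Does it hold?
x = 0: LHS = -0² + 3·0 - 1 = -1; -1 ≠ -1 — FAILS

The relation fails at x = 0, so x = 0 is a counterexample.

Answer: No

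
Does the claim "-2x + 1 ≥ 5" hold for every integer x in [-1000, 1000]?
The claim fails at x = 0:
x = 0: LHS = -2·0 + 1 = 1; 1 ≥ 5 — FAILS

Because a single integer refutes it, the statement is false.

Answer: False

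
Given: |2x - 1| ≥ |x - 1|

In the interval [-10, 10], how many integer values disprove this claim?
Over all integers in [-10, 10], LHS − RHS is smallest at x = 0, where it equals 0:
x = 0: LHS = |2·0 - 1| = |-1| = 1, RHS = |0 - 1| = |-1| = 1; 1 ≥ 1 — holds
At the ends of the range:
x = -10: LHS = |2·(-10) - 1| = |-21| = 21, RHS = |(-10) - 1| = |-11| = 11; 21 ≥ 11 — holds
x = 10: LHS = |2·10 - 1| = |19| = 19, RHS = |10 - 1| = |9| = 9; 19 ≥ 9 — holds
Hence LHS − RHS is never negative, i.e. LHS ≥ RHS throughout, so the relation holds for every integer in [-10, 10].

No counterexample appears in that range.

Answer: 0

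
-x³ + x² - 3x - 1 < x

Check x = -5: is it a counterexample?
Substitute x = -5 into the relation:
x = -5: LHS = -(-5)³ + (-5)² - 3·(-5) - 1 = 164; 164 < -5 — FAILS

Since the claim fails at x = -5, this value is a counterexample.

Answer: Yes, x = -5 is a counterexample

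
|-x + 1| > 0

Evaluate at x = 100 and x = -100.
x = 100: LHS = |-100 + 1| = |-99| = 99; 99 > 0 — holds
x = -100: LHS = |-(-100) + 1| = |101| = 101; 101 > 0 — holds

Answer: Yes, holds for both x = 100 and x = -100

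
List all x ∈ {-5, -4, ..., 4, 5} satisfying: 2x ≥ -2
Holds for: {-1, 0, 1, 2, 3, 4, 5}
Fails for: {-5, -4, -3, -2}

Answer: {-1, 0, 1, 2, 3, 4, 5}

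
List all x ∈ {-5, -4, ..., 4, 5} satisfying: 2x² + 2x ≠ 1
Track d = LHS − RHS over the integers in [-5, 5]. Equality would need d = 0, but d changes sign only between consecutive integers, jumping over 0:
x = -2: LHS = 2·(-2)² + 2·(-2) = 4; 4 ≠ 1 — holds  (d = 3)
x = -1: LHS = 2·(-1)² + 2·(-1) = 0; 0 ≠ 1 — holds  (d = -1)
x = 0: LHS = 2·0² + 2·0 = 0; 0 ≠ 1 — holds  (d = -1)
x = 1: LHS = 2·1² + 2·1 = 4; 4 ≠ 1 — holds  (d = 3)
Away from these crossings d keeps a constant sign, and checking every integer in [-5, 5] confirms d ≠ 0 throughout. Hence the two sides are never equal, so the relation holds for every integer in [-5, 5].

Answer: All integers in [-5, 5]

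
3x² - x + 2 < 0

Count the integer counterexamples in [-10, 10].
Counterexamples in [-10, 10]: {-10, -9, -8, -7, -6, -5, -4, -3, -2, -1, 0, 1, 2, 3, 4, 5, 6, 7, 8, 9, 10}.

Counting them gives 21 values.

Answer: 21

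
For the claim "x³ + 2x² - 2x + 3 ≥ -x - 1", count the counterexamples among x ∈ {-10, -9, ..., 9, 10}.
Counterexamples in [-10, 10]: {-10, -9, -8, -7, -6, -5, -4, -3}.

Counting them gives 8 values.

Answer: 8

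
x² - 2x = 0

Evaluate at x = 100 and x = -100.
x = 100: LHS = 100² - 2·100 = 9800; 9800 = 0 — FAILS
x = -100: LHS = (-100)² - 2·(-100) = 10200; 10200 = 0 — FAILS

Answer: No, fails for both x = 100 and x = -100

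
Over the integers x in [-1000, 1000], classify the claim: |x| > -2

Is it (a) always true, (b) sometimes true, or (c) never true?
An absolute value is never negative, so the left side is ≥ 0 for every x, while the right side is -2. Tightest case in [-1000, 1000] is x = 0:
x = 0: LHS = |0| = 0; 0 > -2 — holds
Hence LHS − RHS is never zero or negative, i.e. LHS > RHS throughout, so the relation holds for every integer in [-1000, 1000].

No counterexample exists.

Answer: Always true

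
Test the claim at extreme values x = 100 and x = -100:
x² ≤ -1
x = 100: LHS = 100² = 10000; 10000 ≤ -1 — FAILS
x = -100: LHS = (-100)² = 10000; 10000 ≤ -1 — FAILS

Answer: No, fails for both x = 100 and x = -100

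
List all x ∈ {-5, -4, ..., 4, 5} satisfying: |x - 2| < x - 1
Holds for: {2, 3, 4, 5}
Fails for: {-5, -4, -3, -2, -1, 0, 1}

Answer: {2, 3, 4, 5}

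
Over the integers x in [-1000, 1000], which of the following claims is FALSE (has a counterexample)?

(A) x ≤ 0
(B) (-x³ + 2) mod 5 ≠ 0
(A) x = 1: 1 ≤ 0 — FAILS
(B) x = -2: LHS = (-(-2)³ + 2) mod 5 = 10 mod 5 = 0; 0 ≠ 0 — FAILS

Answer: Both A and B are false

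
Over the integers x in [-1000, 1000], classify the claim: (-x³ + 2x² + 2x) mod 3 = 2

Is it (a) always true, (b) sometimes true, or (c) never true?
For a polynomial with integer coefficients, its value mod 3 depends only on x mod 3, so it suffices to check one representative of each residue class, x = 0, 1, 2:
x = 0: LHS = (-0³ + 2·0² + 2·0) mod 3 = 0 mod 3 = 0; 0 = 2 — FAILS
x = 1: LHS = (-1³ + 2·1² + 2·1) mod 3 = 3 mod 3 = 0; 0 = 2 — FAILS
x = 2: LHS = (-2³ + 2·2² + 2·2) mod 3 = 4 mod 3 = 1; 1 = 2 — FAILS
The relation fails in every residue class, so the claimed relation (=) fails for every integer in [-1000, 1000].

No integer in the range satisfies it.

Answer: Never true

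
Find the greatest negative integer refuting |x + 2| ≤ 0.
Testing negative integers from -1 downward:
x = -1: LHS = |(-1) + 2| = |1| = 1; 1 ≤ 0 — FAILS  ← closest negative counterexample to 0

Answer: x = -1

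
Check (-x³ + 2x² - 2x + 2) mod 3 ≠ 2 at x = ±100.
x = 100: LHS = (-100³ + 2·100² - 2·100 + 2) mod 3 = (-980198) mod 3 = 1; 1 ≠ 2 — holds
x = -100: LHS = (-(-100)³ + 2·(-100)² - 2·(-100) + 2) mod 3 = 1020202 mod 3 = 1; 1 ≠ 2 — holds

Answer: Yes, holds for both x = 100 and x = -100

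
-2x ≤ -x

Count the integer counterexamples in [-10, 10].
Counterexamples in [-10, 10]: {-10, -9, -8, -7, -6, -5, -4, -3, -2, -1}.

Counting them gives 10 values.

Answer: 10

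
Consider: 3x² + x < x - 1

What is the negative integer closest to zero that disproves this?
Testing negative integers from -1 downward:
x = -1: LHS = 3·(-1)² + (-1) = 2, RHS = (-1) - 1 = -2; 2 < -2 — FAILS  ← closest negative counterexample to 0

Answer: x = -1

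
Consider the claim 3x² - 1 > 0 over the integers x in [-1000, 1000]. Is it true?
The claim fails at x = 0:
x = 0: LHS = 3·0² - 1 = -1; -1 > 0 — FAILS

Because a single integer refutes it, the statement is false.

Answer: False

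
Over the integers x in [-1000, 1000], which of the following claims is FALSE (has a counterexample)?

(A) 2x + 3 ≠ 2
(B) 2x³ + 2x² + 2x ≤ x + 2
(A) Track d = LHS − RHS over the integers in [-1000, 1000]. Equality would need d = 0, but d changes sign only between consecutive integers, jumping over 0:
x = -1: LHS = 2·(-1) + 3 = 1; 1 ≠ 2 — holds  (d = -1)
x = 0: LHS = 2·0 + 3 = 3; 3 ≠ 2 — holds  (d = 1)
Away from these crossings d keeps a constant sign, and checking every integer in [-1000, 1000] confirms d ≠ 0 throughout. Hence the two sides are never equal, so the relation holds for every integer in [-1000, 1000].

(B) x = 1: LHS = 2·1³ + 2·1² + 2·1 = 6, RHS = 1 + 2 = 3; 6 ≤ 3 — FAILS

Only (B) has a counterexample.

Answer: B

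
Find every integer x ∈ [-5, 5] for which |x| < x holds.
Over all integers in [-5, 5], LHS − RHS is smallest at x = 0, where it equals 0:
x = 0: LHS = |0| = 0; 0 < 0 — FAILS
At the ends of the range:
x = -5: LHS = |-5| = 5; 5 < -5 — FAILS
x = 5: LHS = |5| = 5; 5 < 5 — FAILS
Hence LHS − RHS is never negative, i.e. LHS ≥ RHS throughout, so the claimed relation (<) fails for every integer in [-5, 5].

Answer: None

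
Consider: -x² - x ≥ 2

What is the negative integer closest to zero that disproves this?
Testing negative integers from -1 downward:
x = -1: LHS = -(-1)² - (-1) = 0; 0 ≥ 2 — FAILS  ← closest negative counterexample to 0

Answer: x = -1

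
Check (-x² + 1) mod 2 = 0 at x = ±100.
x = 100: LHS = (-100² + 1) mod 2 = (-9999) mod 2 = 1; 1 = 0 — FAILS
x = -100: LHS = (-(-100)² + 1) mod 2 = (-9999) mod 2 = 1; 1 = 0 — FAILS

Answer: No, fails for both x = 100 and x = -100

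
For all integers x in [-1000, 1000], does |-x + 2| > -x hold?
Over all integers in [-1000, 1000], LHS − RHS is smallest at x = 0, where it equals 2:
x = 0: LHS = |-0 + 2| = |2| = 2, RHS = -0 = 0; 2 > 0 — holds
At the ends of the range:
x = -1000: LHS = |-(-1000) + 2| = |1002| = 1002, RHS = -(-1000) = 1000; 1002 > 1000 — holds
x = 1000: LHS = |-1000 + 2| = |-998| = 998; 998 > -1000 — holds
Hence LHS − RHS is never zero or negative, i.e. LHS > RHS throughout, so the relation holds for every integer in [-1000, 1000].

No counterexample exists.

Answer: True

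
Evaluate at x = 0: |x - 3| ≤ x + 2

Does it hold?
x = 0: LHS = |0 - 3| = |-3| = 3, RHS = 0 + 2 = 2; 3 ≤ 2 — FAILS

The relation fails at x = 0, so x = 0 is a counterexample.

Answer: No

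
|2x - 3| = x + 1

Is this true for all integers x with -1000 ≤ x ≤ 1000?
The claim fails at x = 0:
x = 0: LHS = |2·0 - 3| = |-3| = 3, RHS = 0 + 1 = 1; 3 = 1 — FAILS

Because a single integer refutes it, the statement is false.

Answer: False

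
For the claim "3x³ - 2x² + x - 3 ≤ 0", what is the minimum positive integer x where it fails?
Testing positive integers:
x = 1: LHS = 3·1³ - 2·1² + 1 - 3 = -1; -1 ≤ 0 — holds
x = 2: LHS = 3·2³ - 2·2² + 2 - 3 = 15; 15 ≤ 0 — FAILS  ← smallest positive counterexample

Answer: x = 2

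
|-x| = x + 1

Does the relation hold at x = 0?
x = 0: LHS = |-0| = |0| = 0, RHS = 0 + 1 = 1; 0 = 1 — FAILS

The relation fails at x = 0, so x = 0 is a counterexample.

Answer: No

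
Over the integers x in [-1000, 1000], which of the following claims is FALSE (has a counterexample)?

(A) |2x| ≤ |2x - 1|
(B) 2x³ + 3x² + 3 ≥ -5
(A) x = 1: LHS = |2·1| = |2| = 2, RHS = |2·1 - 1| = |1| = 1; 2 ≤ 1 — FAILS
(B) x = -3: LHS = 2·(-3)³ + 3·(-3)² + 3 = -24; -24 ≥ -5 — FAILS

Answer: Both A and B are false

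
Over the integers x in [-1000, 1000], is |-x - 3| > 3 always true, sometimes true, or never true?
Holds at x = 1: LHS = |-1 - 3| = |-4| = 4; 4 > 3 — holds
Fails at x = 0: LHS = |-0 - 3| = |-3| = 3; 3 > 3 — FAILS
It is satisfied by some integers in the range but not all.

Answer: Sometimes true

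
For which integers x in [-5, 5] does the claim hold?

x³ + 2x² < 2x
Holds for: {-5, -4, -3}
Fails for: {-2, -1, 0, 1, 2, 3, 4, 5}

Answer: {-5, -4, -3}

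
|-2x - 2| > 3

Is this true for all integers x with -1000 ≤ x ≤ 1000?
The claim fails at x = 0:
x = 0: LHS = |-2·0 - 2| = |-2| = 2; 2 > 3 — FAILS

Because a single integer refutes it, the statement is false.

Answer: False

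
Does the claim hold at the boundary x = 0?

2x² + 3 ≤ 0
x = 0: LHS = 2·0² + 3 = 3; 3 ≤ 0 — FAILS

The relation fails at x = 0, so x = 0 is a counterexample.

Answer: No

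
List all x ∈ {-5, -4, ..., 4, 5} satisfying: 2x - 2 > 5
Holds for: {4, 5}
Fails for: {-5, -4, -3, -2, -1, 0, 1, 2, 3}

Answer: {4, 5}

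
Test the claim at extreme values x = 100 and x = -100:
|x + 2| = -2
x = 100: LHS = |100 + 2| = |102| = 102; 102 = -2 — FAILS
x = -100: LHS = |(-100) + 2| = |-98| = 98; 98 = -2 — FAILS

Answer: No, fails for both x = 100 and x = -100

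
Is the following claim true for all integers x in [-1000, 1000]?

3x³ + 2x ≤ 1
The claim fails at x = 1:
x = 1: LHS = 3·1³ + 2·1 = 5; 5 ≤ 1 — FAILS

Because a single integer refutes it, the statement is false.

Answer: False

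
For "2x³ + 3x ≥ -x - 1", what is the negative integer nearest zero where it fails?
Testing negative integers from -1 downward:
x = -1: LHS = 2·(-1)³ + 3·(-1) = -5, RHS = -(-1) - 1 = 0; -5 ≥ 0 — FAILS  ← closest negative counterexample to 0

Answer: x = -1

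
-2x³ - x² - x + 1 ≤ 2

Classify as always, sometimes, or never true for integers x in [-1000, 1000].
Holds at x = 0: LHS = -2·0³ - 0² - 0 + 1 = 1; 1 ≤ 2 — holds
Fails at x = -1: LHS = -2·(-1)³ - (-1)² - (-1) + 1 = 3; 3 ≤ 2 — FAILS
It is satisfied by some integers in the range but not all.

Answer: Sometimes true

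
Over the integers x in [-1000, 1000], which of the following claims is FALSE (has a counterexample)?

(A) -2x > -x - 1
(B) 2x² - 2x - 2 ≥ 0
(A) x = 1: LHS = -2·1 = -2, RHS = -1 - 1 = -2; -2 > -2 — FAILS
(B) x = 0: LHS = 2·0² - 2·0 - 2 = -2; -2 ≥ 0 — FAILS

Answer: Both A and B are false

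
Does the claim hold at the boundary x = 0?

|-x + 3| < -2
x = 0: LHS = |-0 + 3| = |3| = 3; 3 < -2 — FAILS

The relation fails at x = 0, so x = 0 is a counterexample.

Answer: No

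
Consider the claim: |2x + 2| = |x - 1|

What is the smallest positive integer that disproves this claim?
Testing positive integers:
x = 1: LHS = |2·1 + 2| = |4| = 4, RHS = |1 - 1| = |0| = 0; 4 = 0 — FAILS  ← smallest positive counterexample

Answer: x = 1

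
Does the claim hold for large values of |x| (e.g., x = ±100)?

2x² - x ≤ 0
x = 100: LHS = 2·100² - 100 = 19900; 19900 ≤ 0 — FAILS
x = -100: LHS = 2·(-100)² - (-100) = 20100; 20100 ≤ 0 — FAILS

Answer: No, fails for both x = 100 and x = -100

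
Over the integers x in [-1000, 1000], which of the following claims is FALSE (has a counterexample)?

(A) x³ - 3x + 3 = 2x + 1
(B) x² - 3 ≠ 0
(A) x = 0: LHS = 0³ - 3·0 + 3 = 3, RHS = 2·0 + 1 = 1; 3 = 1 — FAILS

(B) Track d = LHS − RHS over the integers in [-1000, 1000]. Equality would need d = 0, but d changes sign only between consecutive integers, jumping over 0:
x = -2: LHS = (-2)² - 3 = 1; 1 ≠ 0 — holds  (d = 1)
x = -1: LHS = (-1)² - 3 = -2; -2 ≠ 0 — holds  (d = -2)
x = 1: LHS = 1² - 3 = -2; -2 ≠ 0 — holds  (d = -2)
x = 2: LHS = 2² - 3 = 1; 1 ≠ 0 — holds  (d = 1)
Away from these crossings d keeps a constant sign, and checking every integer in [-1000, 1000] confirms d ≠ 0 throughout. Hence the two sides are never equal, so the relation holds for every integer in [-1000, 1000].

Only (A) has a counterexample.

Answer: A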